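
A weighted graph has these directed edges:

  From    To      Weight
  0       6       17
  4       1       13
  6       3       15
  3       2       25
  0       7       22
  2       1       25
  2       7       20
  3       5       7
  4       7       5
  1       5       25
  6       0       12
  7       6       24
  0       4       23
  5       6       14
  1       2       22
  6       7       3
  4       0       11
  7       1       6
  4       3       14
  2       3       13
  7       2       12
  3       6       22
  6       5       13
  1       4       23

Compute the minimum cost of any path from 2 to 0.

46

Candidate routes:
2–7–6–0: 20+24+12 = 56
2–1–4–0: 25+23+11 = 59
2–3–6–0: 13+22+12 = 47
2–3–5–6–0: 13+7+14+12 = 46
The minimum is 46 via 2–3–5–6–0.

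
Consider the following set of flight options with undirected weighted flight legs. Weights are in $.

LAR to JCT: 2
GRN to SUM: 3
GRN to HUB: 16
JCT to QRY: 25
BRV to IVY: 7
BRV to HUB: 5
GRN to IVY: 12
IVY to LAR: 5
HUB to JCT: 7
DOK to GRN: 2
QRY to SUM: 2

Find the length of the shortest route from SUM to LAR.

$20

Enumerating some paths:
SUM → GRN → HUB → JCT → LAR: 3+16+7+2 = 28
SUM → GRN → IVY → LAR: 3+12+5 = 20
SUM → QRY → JCT → LAR: 2+25+2 = 29
The minimum is $20 via SUM → GRN → IVY → LAR.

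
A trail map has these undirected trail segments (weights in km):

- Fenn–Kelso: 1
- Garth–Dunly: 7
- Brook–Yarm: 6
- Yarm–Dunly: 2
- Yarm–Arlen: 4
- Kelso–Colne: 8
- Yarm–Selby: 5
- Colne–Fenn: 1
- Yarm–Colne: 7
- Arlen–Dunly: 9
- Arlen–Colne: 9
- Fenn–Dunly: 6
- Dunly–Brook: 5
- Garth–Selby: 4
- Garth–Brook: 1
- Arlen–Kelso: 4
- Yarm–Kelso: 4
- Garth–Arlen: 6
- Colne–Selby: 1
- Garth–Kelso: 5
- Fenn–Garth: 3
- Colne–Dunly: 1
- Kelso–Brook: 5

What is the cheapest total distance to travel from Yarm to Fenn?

Running Dijkstra from Yarm:
Yarm: 0
Dunly: 2  (via Yarm)
Colne: 3  (via Dunly)
Arlen: 4  (via Yarm)
Kelso: 4  (via Yarm)
Selby: 4  (via Colne)
Fenn: 4  (via Colne)
Shortest route: Yarm–Dunly–Colne–Fenn = 4 km.

4 km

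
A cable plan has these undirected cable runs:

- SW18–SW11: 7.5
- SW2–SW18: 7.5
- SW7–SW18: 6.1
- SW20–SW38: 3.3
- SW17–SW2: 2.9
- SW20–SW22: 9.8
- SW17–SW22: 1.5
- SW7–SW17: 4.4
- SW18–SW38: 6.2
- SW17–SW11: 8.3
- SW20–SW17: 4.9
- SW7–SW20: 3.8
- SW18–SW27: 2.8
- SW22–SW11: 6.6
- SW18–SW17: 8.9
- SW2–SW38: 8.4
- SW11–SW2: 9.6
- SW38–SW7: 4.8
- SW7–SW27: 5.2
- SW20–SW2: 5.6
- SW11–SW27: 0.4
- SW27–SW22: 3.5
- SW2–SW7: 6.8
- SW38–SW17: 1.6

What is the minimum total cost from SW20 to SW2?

5.6

Settle nodes by increasing distance from SW20:
SW20: 0
SW38: 3.3  (via SW20)
SW7: 3.8  (via SW20)
SW17: 4.9  (via SW20)
SW2: 5.6  (via SW20)
Shortest route: SW20 → SW2 = 5.6.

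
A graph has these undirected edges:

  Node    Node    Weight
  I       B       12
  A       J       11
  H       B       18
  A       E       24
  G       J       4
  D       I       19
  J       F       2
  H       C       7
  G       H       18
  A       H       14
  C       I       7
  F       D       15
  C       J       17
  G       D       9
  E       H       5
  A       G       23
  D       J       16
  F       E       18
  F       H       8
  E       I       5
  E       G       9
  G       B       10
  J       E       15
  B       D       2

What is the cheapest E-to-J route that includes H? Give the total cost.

15

Shortest E→H: E → H = 5
Shortest H→J: H → F → J = 10
Total via H: 5 + 10 = 15.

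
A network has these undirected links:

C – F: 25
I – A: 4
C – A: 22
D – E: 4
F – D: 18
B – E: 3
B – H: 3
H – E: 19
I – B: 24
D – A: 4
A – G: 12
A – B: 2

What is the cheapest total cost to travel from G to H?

Compare a few routes:
G - A - D - E - B - H: 12+4+4+3+3 = 26
G - A - B - H: 12+2+3 = 17
G - A - B - E - H: 12+2+3+19 = 36
The minimum is 17 via G - A - B - H.

17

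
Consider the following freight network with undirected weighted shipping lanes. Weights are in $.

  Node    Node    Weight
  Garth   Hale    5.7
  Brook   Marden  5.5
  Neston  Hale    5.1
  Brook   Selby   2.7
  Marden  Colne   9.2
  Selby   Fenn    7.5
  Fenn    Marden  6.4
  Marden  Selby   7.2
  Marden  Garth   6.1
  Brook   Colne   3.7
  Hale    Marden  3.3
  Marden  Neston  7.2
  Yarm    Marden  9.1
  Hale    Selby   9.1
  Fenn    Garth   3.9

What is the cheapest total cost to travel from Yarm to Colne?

Running Dijkstra from Yarm:
Yarm: 0
Marden: 9.1  (via Yarm)
Hale: 12.4  (via Marden)
Brook: 14.6  (via Marden)
Garth: 15.2  (via Marden)
Fenn: 15.5  (via Marden)
Neston: 16.3  (via Marden)
Selby: 16.3  (via Marden)
Colne: 18.3  (via Marden)
Shortest route: Yarm–Marden–Colne = $18.3.

$18.3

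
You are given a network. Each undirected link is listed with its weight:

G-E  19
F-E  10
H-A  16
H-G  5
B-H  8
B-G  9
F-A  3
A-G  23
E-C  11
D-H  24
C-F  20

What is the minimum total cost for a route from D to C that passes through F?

63

Best D to F: D–H–A–F costing 43
Shortest F→C: F–C = 20
Total via F: 43 + 20 = 63.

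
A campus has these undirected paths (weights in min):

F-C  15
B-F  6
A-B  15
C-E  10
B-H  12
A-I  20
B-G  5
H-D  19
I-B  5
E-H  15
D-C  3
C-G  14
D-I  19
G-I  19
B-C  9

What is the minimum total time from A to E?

34 min

Enumerating some paths:
A–B–H–E: 15+12+15 = 42
A–B–C–E: 15+9+10 = 34
A–I–B–C–E: 20+5+9+10 = 44
The minimum is 34 min via A–B–C–E.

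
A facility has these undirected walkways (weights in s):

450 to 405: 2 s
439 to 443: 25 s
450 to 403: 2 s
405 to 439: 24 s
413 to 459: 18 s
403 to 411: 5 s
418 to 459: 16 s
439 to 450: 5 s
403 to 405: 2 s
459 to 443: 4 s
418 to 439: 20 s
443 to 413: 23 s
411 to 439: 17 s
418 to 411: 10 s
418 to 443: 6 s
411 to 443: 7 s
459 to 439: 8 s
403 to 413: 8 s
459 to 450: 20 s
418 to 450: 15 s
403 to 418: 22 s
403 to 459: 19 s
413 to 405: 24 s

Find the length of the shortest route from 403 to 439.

Candidate routes:
403 → 405 → 450 → 439: 2+2+5 = 9
403 → 450 → 439: 2+5 = 7
The minimum is 7 s via 403 → 450 → 439.

7 s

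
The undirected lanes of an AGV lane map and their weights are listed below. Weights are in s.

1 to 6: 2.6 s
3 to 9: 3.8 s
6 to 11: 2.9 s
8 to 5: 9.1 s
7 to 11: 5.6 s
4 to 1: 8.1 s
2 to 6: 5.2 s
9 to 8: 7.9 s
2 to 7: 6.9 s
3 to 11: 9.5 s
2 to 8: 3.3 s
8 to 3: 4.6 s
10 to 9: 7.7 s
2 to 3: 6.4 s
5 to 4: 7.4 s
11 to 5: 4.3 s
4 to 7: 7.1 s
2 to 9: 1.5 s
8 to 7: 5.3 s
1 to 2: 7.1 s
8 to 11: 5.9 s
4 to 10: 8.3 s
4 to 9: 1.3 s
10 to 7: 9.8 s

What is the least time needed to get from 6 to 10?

Settle nodes by increasing distance from 6:
6: 0
1: 2.6  (via 6)
11: 2.9  (via 6)
2: 5.2  (via 6)
9: 6.7  (via 2)
5: 7.2  (via 11)
4: 8  (via 9)
7: 8.5  (via 11)
8: 8.5  (via 2)
3: 10.5  (via 9)
10: 14.4  (via 9)
Shortest route: 6 → 2 → 9 → 10 = 14.4 s.

14.4 s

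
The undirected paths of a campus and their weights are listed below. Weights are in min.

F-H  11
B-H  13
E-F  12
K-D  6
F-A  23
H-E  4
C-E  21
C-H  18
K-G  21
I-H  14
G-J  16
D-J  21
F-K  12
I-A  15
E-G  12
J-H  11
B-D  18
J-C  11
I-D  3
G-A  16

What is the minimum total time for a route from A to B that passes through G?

Shortest A→G: A → G = 16
Best G to B: G → E → H → B costing 29
Total via G: 16 + 29 = 45 min.

45 min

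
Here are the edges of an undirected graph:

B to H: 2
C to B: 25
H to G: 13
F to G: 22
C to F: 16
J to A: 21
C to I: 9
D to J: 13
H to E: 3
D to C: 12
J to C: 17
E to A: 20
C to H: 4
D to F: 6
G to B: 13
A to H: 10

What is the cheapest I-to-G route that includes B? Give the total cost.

Shortest I→B: I → C → H → B = 15
Best B to G: B → G costing 13
Total via B: 15 + 13 = 28.

28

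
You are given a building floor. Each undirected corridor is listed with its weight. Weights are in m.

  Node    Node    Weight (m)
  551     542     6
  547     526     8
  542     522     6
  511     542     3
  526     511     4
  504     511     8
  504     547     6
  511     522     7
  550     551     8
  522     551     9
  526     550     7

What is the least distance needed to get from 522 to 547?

19 m

Compare a few routes:
522–511–526–547: 7+4+8 = 19
522–511–504–547: 7+8+6 = 21
The minimum is 19 m via 522–511–526–547.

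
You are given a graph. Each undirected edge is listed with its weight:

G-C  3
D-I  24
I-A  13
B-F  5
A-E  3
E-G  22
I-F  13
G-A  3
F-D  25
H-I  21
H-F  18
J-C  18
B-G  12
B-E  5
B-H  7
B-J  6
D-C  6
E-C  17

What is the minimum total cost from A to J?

14

Settle nodes by increasing distance from A:
A: 0
E: 3  (via A)
G: 3  (via A)
C: 6  (via G)
B: 8  (via E)
D: 12  (via C)
F: 13  (via B)
I: 13  (via A)
J: 14  (via B)
Shortest route: A–E–B–J = 14.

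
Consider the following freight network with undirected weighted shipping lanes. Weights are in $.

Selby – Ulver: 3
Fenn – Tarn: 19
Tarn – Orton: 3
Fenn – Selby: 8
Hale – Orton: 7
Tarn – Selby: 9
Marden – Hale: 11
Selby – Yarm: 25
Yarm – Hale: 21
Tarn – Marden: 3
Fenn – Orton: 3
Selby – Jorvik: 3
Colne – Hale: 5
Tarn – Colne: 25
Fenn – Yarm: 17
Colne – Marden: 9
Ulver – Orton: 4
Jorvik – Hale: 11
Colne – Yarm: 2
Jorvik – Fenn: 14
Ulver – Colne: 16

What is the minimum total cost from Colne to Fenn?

Candidate routes:
Colne → Yarm → Fenn: 2+17 = 19
Colne → Marden → Tarn → Orton → Fenn: 9+3+3+3 = 18
Colne → Hale → Orton → Fenn: 5+7+3 = 15
The minimum is $15 via Colne → Hale → Orton → Fenn.

$15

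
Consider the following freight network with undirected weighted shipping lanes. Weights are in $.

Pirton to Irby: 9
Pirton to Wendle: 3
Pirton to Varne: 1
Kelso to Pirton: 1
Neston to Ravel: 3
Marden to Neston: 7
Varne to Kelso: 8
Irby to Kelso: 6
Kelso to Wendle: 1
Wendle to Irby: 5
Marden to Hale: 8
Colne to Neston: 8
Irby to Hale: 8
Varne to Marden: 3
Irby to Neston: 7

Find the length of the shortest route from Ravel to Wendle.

$15

Compare a few routes:
Ravel → Neston → Irby → Wendle: 3+7+5 = 15
Ravel → Neston → Marden → Varne → Pirton → Kelso → Wendle: 3+7+3+1+1+1 = 16
The minimum is $15 via Ravel → Neston → Irby → Wendle.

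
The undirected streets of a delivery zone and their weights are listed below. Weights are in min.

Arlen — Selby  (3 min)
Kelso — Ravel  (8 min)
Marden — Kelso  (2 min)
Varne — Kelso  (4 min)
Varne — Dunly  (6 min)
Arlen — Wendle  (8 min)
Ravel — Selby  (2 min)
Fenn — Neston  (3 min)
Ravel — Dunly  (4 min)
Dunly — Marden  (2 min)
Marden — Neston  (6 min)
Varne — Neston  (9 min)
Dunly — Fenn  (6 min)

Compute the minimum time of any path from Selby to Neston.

14 min

Shortest distances from Selby:
Selby: 0
Ravel: 2  (via Selby)
Arlen: 3  (via Selby)
Dunly: 6  (via Ravel)
Marden: 8  (via Dunly)
Kelso: 10  (via Ravel)
Wendle: 11  (via Arlen)
Varne: 12  (via Dunly)
Fenn: 12  (via Dunly)
Neston: 14  (via Marden)
Shortest route: Selby → Ravel → Dunly → Marden → Neston = 14 min.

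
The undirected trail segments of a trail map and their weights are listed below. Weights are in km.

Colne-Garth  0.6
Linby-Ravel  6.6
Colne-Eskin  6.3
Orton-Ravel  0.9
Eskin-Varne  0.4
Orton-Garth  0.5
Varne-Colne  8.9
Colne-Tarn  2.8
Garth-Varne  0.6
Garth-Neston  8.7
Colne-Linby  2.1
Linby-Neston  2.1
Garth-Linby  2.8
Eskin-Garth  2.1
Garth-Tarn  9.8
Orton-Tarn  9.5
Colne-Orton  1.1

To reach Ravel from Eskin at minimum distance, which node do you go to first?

Varne

Enumerating some paths:
Eskin–Varne–Garth–Orton–Ravel: 0.4+0.6+0.5+0.9 = 2.4
Eskin–Garth–Orton–Ravel: 2.1+0.5+0.9 = 3.5
Cheapest is Eskin–Varne–Garth–Orton–Ravel at 2.4 km.
So from Eskin the first move is to Varne.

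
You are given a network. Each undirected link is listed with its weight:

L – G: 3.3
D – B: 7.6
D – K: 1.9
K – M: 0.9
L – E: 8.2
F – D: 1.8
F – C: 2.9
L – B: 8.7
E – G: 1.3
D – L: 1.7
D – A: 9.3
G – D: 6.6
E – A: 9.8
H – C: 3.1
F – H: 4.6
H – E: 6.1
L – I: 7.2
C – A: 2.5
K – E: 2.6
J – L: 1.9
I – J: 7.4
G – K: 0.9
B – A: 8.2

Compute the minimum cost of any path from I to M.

Candidate routes:
I → L → G → K → M: 7.2+3.3+0.9+0.9 = 12.3
I → L → D → K → M: 7.2+1.7+1.9+0.9 = 11.7
I → J → L → D → K → M: 7.4+1.9+1.7+1.9+0.9 = 13.8
The minimum is 11.7 via I → L → D → K → M.

11.7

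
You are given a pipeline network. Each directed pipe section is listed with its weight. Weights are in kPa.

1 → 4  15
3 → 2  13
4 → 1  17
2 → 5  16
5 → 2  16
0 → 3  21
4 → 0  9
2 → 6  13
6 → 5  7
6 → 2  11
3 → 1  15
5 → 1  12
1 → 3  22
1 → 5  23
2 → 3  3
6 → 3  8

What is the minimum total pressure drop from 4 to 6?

Compare a few routes:
4 - 1 - 3 - 2 - 6: 17+22+13+13 = 65
4 - 1 - 5 - 2 - 6: 17+23+16+13 = 69
4 - 0 - 3 - 2 - 6: 9+21+13+13 = 56
The minimum is 56 kPa via 4 - 0 - 3 - 2 - 6.

56 kPa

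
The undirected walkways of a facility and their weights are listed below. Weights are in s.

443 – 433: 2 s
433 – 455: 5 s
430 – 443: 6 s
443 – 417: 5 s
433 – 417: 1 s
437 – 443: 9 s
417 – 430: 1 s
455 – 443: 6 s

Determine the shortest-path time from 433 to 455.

5 s

Shortest distances from 433:
433: 0
417: 1  (via 433)
430: 2  (via 417)
443: 2  (via 433)
455: 5  (via 433)
Shortest route: 433 → 455 = 5 s.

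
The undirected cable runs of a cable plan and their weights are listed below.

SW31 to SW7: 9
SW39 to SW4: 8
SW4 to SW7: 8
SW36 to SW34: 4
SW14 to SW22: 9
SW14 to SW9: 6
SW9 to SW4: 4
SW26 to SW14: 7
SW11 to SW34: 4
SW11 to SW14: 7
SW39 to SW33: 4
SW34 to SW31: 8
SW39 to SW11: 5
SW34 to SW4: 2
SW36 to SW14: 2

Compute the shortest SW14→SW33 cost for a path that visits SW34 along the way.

19

Shortest SW14→SW34: SW14 → SW36 → SW34 = 6
Best SW34 to SW33: SW34 → SW11 → SW39 → SW33 costing 13
Total via SW34: 6 + 13 = 19.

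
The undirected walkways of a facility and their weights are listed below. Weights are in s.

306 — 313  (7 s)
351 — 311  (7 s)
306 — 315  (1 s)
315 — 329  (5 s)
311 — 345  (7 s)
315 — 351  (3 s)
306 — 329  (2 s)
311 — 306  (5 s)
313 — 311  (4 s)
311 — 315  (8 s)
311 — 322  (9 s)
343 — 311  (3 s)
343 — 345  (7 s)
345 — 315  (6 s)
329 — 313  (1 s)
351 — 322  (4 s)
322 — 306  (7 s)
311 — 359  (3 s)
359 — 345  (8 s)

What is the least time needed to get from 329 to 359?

8 s

Compare a few routes:
329–313–311–359: 1+4+3 = 8
329–315–306–311–359: 5+1+5+3 = 14
329–306–315–311–359: 2+1+8+3 = 14
329–306–311–359: 2+5+3 = 10
The minimum is 8 s via 329–313–311–359.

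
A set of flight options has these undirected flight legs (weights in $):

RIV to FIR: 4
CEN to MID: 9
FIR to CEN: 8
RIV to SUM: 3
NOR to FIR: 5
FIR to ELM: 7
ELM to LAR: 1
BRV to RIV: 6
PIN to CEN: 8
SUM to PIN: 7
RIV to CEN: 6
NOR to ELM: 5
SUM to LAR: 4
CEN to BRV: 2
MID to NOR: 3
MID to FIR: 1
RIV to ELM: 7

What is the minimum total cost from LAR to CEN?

Enumerating some paths:
LAR - ELM - RIV - CEN: 1+7+6 = 14
LAR - ELM - FIR - CEN: 1+7+8 = 16
LAR - SUM - RIV - BRV - CEN: 4+3+6+2 = 15
LAR - SUM - RIV - CEN: 4+3+6 = 13
Cheapest is LAR - SUM - RIV - CEN at $13.

$13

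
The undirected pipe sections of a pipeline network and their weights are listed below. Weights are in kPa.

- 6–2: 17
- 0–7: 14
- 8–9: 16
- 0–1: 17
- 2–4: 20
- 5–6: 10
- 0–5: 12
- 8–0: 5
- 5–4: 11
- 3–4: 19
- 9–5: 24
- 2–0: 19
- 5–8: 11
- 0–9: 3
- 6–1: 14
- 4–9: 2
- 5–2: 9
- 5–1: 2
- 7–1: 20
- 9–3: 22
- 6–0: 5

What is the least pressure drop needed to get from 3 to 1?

Settle nodes by increasing distance from 3:
3: 0
4: 19  (via 3)
9: 21  (via 4)
0: 24  (via 9)
6: 29  (via 0)
8: 29  (via 0)
5: 30  (via 4)
1: 32  (via 5)
Shortest route: 3–4–5–1 = 32 kPa.

32 kPa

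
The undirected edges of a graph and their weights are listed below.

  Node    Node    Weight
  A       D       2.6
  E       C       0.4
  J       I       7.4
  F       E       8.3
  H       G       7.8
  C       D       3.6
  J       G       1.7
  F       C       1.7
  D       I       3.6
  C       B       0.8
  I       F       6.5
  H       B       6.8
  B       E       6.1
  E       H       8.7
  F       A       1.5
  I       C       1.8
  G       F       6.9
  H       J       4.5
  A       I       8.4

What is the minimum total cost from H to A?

10.8

Enumerating some paths:
H - E - C - F - A: 8.7+0.4+1.7+1.5 = 12.3
H - B - C - D - A: 6.8+0.8+3.6+2.6 = 13.8
H - B - C - F - A: 6.8+0.8+1.7+1.5 = 10.8
The minimum is 10.8 via H - B - C - F - A.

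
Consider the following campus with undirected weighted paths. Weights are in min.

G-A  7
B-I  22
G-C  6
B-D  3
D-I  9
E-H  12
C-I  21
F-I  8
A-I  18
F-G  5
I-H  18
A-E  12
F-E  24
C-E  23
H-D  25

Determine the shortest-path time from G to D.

Running Dijkstra from G:
G: 0
F: 5  (via G)
C: 6  (via G)
A: 7  (via G)
I: 13  (via F)
E: 19  (via A)
D: 22  (via I)
Shortest route: G → F → I → D = 22 min.

22 min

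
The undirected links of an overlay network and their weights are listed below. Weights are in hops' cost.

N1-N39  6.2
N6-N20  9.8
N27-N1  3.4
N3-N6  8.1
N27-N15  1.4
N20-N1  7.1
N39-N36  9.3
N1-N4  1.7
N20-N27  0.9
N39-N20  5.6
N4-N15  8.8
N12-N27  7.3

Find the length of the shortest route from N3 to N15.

20.2 hops' cost

Settle nodes by increasing distance from N3:
N3: 0
N6: 8.1  (via N3)
N20: 17.9  (via N6)
N27: 18.8  (via N20)
N15: 20.2  (via N27)
Shortest route: N3–N6–N20–N27–N15 = 20.2 hops' cost.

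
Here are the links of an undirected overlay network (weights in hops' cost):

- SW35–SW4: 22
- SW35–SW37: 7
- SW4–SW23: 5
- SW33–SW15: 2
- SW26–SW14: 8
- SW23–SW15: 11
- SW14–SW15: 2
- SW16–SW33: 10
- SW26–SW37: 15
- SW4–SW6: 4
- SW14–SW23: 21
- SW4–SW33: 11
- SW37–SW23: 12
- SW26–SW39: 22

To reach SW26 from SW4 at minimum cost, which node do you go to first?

Compare a few routes:
SW4 → SW23 → SW37 → SW26: 5+12+15 = 32
SW4 → SW33 → SW15 → SW14 → SW26: 11+2+2+8 = 23
SW4 → SW23 → SW15 → SW14 → SW26: 5+11+2+8 = 26
The minimum is 23 hops' cost via SW4 → SW33 → SW15 → SW14 → SW26.
So from SW4 the first move is to SW33.

SW33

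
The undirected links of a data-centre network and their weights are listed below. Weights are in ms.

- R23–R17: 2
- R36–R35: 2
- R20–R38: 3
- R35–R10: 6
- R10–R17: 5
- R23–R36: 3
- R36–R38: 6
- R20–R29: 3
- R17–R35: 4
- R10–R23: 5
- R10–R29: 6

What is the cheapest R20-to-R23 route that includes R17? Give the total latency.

Shortest R20→R17: R20 → R29 → R10 → R17 = 14
Shortest R17→R23: R17 → R23 = 2
Total via R17: 14 + 2 = 16 ms.

16 ms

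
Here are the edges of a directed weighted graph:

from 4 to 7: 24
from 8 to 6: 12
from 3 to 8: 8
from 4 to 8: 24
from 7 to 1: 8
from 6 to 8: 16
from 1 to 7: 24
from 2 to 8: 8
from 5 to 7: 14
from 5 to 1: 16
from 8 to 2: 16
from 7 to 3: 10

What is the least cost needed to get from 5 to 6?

44

Settle nodes by increasing distance from 5:
5: 0
7: 14  (via 5)
1: 16  (via 5)
3: 24  (via 7)
8: 32  (via 3)
6: 44  (via 8)
Shortest route: 5–7–3–8–6 = 44.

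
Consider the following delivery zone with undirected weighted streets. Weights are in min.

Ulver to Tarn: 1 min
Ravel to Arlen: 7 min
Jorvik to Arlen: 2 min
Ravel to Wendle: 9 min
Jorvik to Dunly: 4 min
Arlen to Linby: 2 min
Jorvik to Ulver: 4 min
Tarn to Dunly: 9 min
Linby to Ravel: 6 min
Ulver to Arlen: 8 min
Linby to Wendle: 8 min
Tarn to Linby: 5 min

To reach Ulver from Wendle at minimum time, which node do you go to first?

Candidate routes:
Wendle - Linby - Tarn - Ulver: 8+5+1 = 14
Wendle - Linby - Arlen - Ulver: 8+2+8 = 18
Wendle - Linby - Arlen - Jorvik - Ulver: 8+2+2+4 = 16
Cheapest is Wendle - Linby - Tarn - Ulver at 14 min.
So from Wendle the first move is to Linby.

Linby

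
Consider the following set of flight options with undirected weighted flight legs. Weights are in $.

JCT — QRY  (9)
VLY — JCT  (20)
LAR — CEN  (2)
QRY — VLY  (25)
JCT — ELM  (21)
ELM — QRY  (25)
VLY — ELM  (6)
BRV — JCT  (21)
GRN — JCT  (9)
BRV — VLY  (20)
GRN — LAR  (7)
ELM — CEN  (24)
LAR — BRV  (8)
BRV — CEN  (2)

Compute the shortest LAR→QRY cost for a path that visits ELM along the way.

Shortest LAR→ELM: LAR → CEN → ELM = 26
Best ELM to QRY: ELM → QRY costing 25
Total via ELM: 26 + 25 = $51.

$51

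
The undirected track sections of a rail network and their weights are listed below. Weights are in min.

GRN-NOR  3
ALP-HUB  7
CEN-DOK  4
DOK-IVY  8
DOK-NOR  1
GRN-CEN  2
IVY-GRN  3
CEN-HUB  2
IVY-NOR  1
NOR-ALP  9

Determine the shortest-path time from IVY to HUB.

Compare a few routes:
IVY - NOR - DOK - CEN - HUB: 1+1+4+2 = 8
IVY - GRN - CEN - HUB: 3+2+2 = 7
IVY - NOR - GRN - CEN - HUB: 1+3+2+2 = 8
The minimum is 7 min via IVY - GRN - CEN - HUB.

7 min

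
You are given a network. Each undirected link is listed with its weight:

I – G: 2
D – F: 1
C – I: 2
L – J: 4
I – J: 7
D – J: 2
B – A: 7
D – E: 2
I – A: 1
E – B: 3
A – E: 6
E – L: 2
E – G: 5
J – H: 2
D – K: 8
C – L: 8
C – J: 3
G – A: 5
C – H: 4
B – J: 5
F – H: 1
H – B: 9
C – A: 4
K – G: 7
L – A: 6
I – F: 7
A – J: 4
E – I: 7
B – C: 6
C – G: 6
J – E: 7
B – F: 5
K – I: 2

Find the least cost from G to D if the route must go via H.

10

Shortest G→H: G–I–C–H = 8
Best H to D: H–F–D costing 2
Total via H: 8 + 2 = 10.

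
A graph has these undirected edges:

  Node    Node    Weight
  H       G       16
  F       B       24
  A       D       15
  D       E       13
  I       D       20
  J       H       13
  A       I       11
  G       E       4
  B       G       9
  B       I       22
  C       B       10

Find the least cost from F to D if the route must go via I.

66

Shortest F→I: F–B–I = 46
Shortest I→D: I–D = 20
Total via I: 46 + 20 = 66.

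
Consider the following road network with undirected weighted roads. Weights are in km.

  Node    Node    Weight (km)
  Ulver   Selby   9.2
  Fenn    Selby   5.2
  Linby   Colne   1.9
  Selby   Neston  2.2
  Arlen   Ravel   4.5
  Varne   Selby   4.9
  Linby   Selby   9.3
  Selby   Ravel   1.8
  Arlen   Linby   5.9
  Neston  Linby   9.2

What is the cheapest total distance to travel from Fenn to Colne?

16.4 km

Shortest distances from Fenn:
Fenn: 0
Selby: 5.2  (via Fenn)
Ravel: 7  (via Selby)
Neston: 7.4  (via Selby)
Varne: 10.1  (via Selby)
Arlen: 11.5  (via Ravel)
Ulver: 14.4  (via Selby)
Linby: 14.5  (via Selby)
Colne: 16.4  (via Linby)
Shortest route: Fenn → Selby → Linby → Colne = 16.4 km.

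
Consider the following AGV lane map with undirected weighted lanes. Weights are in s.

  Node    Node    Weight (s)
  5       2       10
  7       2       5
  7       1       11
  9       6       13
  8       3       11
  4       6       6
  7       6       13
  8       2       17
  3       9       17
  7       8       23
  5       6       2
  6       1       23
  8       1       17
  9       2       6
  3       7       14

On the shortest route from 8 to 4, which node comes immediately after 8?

Compare a few routes:
8 - 2 - 7 - 6 - 4: 17+5+13+6 = 41
8 - 2 - 5 - 6 - 4: 17+10+2+6 = 35
Cheapest is 8 - 2 - 5 - 6 - 4 at 35 s.
So from 8 the first move is to 2.

2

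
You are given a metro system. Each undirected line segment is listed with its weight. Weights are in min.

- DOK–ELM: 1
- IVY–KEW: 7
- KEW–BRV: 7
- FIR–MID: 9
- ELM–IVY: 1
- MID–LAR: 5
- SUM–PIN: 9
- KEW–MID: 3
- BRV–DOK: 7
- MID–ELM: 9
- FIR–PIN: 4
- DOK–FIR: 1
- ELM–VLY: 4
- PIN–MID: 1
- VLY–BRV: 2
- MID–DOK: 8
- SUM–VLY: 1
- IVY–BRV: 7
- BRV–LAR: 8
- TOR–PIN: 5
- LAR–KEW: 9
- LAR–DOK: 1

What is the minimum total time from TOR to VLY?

15 min

Settle nodes by increasing distance from TOR:
TOR: 0
PIN: 5  (via TOR)
MID: 6  (via PIN)
FIR: 9  (via PIN)
KEW: 9  (via MID)
DOK: 10  (via FIR)
LAR: 11  (via MID)
ELM: 11  (via DOK)
IVY: 12  (via ELM)
SUM: 14  (via PIN)
VLY: 15  (via ELM)
Shortest route: TOR–PIN–FIR–DOK–ELM–VLY = 15 min.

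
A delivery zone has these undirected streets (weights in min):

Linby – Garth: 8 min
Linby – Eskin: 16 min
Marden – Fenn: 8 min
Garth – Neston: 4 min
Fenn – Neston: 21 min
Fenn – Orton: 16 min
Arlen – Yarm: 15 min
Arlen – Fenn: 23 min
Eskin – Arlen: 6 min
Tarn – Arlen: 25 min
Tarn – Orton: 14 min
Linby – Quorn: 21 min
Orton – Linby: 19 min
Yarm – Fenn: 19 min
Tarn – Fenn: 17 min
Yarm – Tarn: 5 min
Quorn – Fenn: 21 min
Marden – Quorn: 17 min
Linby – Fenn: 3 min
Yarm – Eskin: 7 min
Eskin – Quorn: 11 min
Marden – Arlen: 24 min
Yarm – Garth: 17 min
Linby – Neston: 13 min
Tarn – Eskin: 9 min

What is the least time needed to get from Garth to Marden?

Candidate routes:
Garth–Linby–Fenn–Marden: 8+3+8 = 19
Garth–Neston–Linby–Fenn–Marden: 4+13+3+8 = 28
Garth–Neston–Fenn–Marden: 4+21+8 = 33
The minimum is 19 min via Garth–Linby–Fenn–Marden.

19 min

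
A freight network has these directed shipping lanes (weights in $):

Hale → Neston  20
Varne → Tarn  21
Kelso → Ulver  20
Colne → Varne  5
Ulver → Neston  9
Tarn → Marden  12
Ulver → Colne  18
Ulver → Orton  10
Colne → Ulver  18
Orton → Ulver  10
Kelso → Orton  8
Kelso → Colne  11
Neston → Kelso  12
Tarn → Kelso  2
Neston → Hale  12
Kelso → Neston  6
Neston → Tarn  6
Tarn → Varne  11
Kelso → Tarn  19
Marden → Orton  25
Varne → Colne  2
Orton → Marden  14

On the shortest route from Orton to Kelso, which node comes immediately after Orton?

Candidate routes:
Orton → Ulver → Neston → Kelso: 10+9+12 = 31
Orton → Ulver → Neston → Tarn → Kelso: 10+9+6+2 = 27
The minimum is $27 via Orton → Ulver → Neston → Tarn → Kelso.
So from Orton the first move is to Ulver.

Ulver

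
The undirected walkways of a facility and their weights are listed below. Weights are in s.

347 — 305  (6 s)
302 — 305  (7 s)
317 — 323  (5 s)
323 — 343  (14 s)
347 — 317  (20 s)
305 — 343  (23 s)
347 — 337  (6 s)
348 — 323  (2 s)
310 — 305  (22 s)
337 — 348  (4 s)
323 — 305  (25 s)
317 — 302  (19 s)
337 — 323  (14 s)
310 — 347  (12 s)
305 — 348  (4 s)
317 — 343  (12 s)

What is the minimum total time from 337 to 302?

Compare a few routes:
337 → 347 → 305 → 302: 6+6+7 = 19
337 → 348 → 305 → 302: 4+4+7 = 15
Cheapest is 337 → 348 → 305 → 302 at 15 s.

15 s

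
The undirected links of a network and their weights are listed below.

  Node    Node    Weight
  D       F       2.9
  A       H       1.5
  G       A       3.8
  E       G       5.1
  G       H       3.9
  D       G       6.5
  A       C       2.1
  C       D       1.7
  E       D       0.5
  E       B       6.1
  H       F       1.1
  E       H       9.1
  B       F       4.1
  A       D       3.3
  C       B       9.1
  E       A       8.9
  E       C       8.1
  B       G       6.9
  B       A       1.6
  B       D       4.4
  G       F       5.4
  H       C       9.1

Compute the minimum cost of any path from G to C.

Settle nodes by increasing distance from G:
G: 0
A: 3.8  (via G)
H: 3.9  (via G)
F: 5  (via H)
E: 5.1  (via G)
B: 5.4  (via A)
D: 5.6  (via E)
C: 5.9  (via A)
Shortest route: G–A–C = 5.9.

5.9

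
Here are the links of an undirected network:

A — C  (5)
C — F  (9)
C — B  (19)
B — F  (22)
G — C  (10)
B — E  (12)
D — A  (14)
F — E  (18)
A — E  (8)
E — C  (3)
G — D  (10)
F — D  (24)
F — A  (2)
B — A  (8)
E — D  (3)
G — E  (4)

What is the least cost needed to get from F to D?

13

Running Dijkstra from F:
F: 0
A: 2  (via F)
C: 7  (via A)
B: 10  (via A)
E: 10  (via A)
D: 13  (via E)
Shortest route: F → A → E → D = 13.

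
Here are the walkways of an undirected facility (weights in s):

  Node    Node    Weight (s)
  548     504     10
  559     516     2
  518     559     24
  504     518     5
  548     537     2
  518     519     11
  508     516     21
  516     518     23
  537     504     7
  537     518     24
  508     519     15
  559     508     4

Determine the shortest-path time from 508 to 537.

Compare a few routes:
508–559–518–504–537: 4+24+5+7 = 40
508–559–516–518–504–537: 4+2+23+5+7 = 41
508–519–518–504–537: 15+11+5+7 = 38
Cheapest is 508–519–518–504–537 at 38 s.

38 s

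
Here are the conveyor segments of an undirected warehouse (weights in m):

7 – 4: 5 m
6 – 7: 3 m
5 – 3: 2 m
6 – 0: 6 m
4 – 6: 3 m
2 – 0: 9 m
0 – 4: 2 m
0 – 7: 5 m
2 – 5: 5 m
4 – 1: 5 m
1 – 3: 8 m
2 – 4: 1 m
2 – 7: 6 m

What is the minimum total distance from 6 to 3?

Compare a few routes:
6–7–2–5–3: 3+6+5+2 = 16
6–7–4–2–5–3: 3+5+1+5+2 = 16
6–4–2–5–3: 3+1+5+2 = 11
The minimum is 11 m via 6–4–2–5–3.

11 m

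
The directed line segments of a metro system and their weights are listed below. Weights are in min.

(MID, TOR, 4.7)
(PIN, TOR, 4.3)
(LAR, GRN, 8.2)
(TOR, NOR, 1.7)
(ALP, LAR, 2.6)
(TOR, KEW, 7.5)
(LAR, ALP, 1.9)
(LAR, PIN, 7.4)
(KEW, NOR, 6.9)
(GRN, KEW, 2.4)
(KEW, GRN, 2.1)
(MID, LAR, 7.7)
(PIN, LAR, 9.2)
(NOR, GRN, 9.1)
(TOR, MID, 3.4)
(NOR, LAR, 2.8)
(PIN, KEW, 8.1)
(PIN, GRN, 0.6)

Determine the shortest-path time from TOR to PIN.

Enumerating some paths:
TOR → NOR → LAR → PIN: 1.7+2.8+7.4 = 11.9
TOR → MID → LAR → PIN: 3.4+7.7+7.4 = 18.5
Cheapest is TOR → NOR → LAR → PIN at 11.9 min.

11.9 min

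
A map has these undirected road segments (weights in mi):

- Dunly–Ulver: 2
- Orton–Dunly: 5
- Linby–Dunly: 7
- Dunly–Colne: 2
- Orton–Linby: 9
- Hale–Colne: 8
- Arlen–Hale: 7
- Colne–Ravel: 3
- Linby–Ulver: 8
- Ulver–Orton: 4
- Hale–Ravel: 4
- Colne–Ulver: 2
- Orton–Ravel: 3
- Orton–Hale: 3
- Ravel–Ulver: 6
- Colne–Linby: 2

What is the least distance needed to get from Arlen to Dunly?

15 mi

Running Dijkstra from Arlen:
Arlen: 0
Hale: 7  (via Arlen)
Orton: 10  (via Hale)
Ravel: 11  (via Hale)
Colne: 14  (via Ravel)
Ulver: 14  (via Orton)
Dunly: 15  (via Orton)
Shortest route: Arlen–Hale–Orton–Dunly = 15 mi.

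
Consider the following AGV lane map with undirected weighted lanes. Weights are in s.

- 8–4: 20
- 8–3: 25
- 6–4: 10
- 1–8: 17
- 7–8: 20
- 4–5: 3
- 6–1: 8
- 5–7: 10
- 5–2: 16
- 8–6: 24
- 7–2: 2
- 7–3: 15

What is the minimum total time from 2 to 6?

25 s

Running Dijkstra from 2:
2: 0
7: 2  (via 2)
5: 12  (via 7)
4: 15  (via 5)
3: 17  (via 7)
8: 22  (via 7)
6: 25  (via 4)
Shortest route: 2–7–5–4–6 = 25 s.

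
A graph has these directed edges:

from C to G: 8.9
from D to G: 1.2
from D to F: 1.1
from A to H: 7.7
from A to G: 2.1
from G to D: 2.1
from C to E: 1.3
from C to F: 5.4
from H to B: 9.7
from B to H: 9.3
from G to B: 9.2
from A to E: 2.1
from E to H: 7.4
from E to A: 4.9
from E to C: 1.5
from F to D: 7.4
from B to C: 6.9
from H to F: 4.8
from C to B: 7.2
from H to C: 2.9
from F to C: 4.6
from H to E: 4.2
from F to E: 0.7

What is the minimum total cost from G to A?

Enumerating some paths:
G–D–F–C–E–A: 2.1+1.1+4.6+1.3+4.9 = 14
G–D–F–E–A: 2.1+1.1+0.7+4.9 = 8.8
The minimum is 8.8 via G–D–F–E–A.

8.8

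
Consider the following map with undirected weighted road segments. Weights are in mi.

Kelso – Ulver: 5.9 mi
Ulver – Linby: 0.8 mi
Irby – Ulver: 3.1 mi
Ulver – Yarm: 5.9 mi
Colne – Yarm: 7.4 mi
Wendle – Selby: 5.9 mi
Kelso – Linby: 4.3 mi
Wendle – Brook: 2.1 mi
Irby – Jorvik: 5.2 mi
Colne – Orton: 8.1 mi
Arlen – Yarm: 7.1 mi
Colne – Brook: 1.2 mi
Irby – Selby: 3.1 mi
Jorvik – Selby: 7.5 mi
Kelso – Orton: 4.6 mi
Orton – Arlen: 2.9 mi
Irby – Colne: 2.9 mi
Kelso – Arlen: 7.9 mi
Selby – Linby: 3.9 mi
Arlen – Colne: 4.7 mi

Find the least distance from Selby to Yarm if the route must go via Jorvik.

21.7 mi

Best Selby to Jorvik: Selby–Jorvik costing 7.5
Shortest Jorvik→Yarm: Jorvik–Irby–Ulver–Yarm = 14.2
Total via Jorvik: 7.5 + 14.2 = 21.7 mi.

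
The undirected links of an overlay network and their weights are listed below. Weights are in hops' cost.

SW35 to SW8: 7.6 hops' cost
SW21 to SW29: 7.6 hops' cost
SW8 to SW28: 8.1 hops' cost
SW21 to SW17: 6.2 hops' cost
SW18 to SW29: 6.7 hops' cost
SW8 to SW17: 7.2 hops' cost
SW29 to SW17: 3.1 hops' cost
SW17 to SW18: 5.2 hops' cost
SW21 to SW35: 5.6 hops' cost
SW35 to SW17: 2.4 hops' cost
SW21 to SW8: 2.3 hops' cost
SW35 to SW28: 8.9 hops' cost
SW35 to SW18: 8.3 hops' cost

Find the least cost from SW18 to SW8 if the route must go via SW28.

Best SW18 to SW28: SW18–SW17–SW35–SW28 costing 16.5
Shortest SW28→SW8: SW28–SW8 = 8.1
Total via SW28: 16.5 + 8.1 = 24.6 hops' cost.

24.6 hops' cost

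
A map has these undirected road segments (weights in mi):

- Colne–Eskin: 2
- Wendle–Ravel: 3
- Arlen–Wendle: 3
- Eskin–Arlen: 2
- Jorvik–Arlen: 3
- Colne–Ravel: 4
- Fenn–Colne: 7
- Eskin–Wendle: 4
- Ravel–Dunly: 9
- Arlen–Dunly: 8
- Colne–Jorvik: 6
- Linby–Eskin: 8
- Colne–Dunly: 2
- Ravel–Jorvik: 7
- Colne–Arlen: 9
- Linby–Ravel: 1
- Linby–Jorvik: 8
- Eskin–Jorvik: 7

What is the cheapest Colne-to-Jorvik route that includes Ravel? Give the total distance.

11 mi

Best Colne to Ravel: Colne → Ravel costing 4
Shortest Ravel→Jorvik: Ravel → Jorvik = 7
Total via Ravel: 4 + 7 = 11 mi.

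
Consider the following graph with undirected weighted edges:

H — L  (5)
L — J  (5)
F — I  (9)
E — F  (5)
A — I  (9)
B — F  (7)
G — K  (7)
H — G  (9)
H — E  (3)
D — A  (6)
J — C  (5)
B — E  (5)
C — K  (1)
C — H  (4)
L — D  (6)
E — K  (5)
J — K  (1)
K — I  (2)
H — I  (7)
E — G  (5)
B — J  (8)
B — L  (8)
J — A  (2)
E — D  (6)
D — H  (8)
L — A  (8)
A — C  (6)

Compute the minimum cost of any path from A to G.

10

Enumerating some paths:
A - C - K - G: 6+1+7 = 14
A - J - K - E - G: 2+1+5+5 = 13
A - J - K - G: 2+1+7 = 10
A - J - C - K - G: 2+5+1+7 = 15
Cheapest is A - J - K - G at 10.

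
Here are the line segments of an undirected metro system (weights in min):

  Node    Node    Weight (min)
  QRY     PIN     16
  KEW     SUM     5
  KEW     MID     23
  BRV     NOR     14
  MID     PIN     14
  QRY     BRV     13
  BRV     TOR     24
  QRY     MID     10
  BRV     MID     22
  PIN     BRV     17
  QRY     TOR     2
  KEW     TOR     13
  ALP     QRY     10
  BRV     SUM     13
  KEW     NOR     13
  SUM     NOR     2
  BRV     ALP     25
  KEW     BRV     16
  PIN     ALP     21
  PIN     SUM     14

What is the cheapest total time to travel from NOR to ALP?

Candidate routes:
NOR → SUM → KEW → TOR → QRY → ALP: 2+5+13+2+10 = 32
NOR → BRV → QRY → ALP: 14+13+10 = 37
Cheapest is NOR → SUM → KEW → TOR → QRY → ALP at 32 min.

32 min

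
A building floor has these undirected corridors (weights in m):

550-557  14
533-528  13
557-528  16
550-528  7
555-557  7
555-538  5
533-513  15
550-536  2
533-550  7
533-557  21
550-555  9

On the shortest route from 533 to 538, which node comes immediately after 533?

Candidate routes:
533–550–557–555–538: 7+14+7+5 = 33
533–550–555–538: 7+9+5 = 21
The minimum is 21 m via 533–550–555–538.
So from 533 the first move is to 550.

550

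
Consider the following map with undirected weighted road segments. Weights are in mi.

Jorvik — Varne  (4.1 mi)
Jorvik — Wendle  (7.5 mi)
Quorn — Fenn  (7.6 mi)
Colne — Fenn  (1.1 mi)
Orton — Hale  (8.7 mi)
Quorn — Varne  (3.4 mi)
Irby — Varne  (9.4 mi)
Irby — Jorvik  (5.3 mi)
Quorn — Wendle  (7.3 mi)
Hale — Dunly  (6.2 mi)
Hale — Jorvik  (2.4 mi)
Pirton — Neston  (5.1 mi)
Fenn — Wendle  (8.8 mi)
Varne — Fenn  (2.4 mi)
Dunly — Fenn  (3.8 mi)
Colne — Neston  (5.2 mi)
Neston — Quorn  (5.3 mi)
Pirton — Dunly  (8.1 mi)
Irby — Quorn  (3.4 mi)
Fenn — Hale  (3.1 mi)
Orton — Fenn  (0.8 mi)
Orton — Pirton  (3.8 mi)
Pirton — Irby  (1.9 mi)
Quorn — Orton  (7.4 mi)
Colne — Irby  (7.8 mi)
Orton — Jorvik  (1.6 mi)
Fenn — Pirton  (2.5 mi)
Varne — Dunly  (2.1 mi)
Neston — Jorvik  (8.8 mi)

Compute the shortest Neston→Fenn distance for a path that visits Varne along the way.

Shortest Neston→Varne: Neston–Quorn–Varne = 8.7
Best Varne to Fenn: Varne–Fenn costing 2.4
Total via Varne: 8.7 + 2.4 = 11.1 mi.

11.1 mi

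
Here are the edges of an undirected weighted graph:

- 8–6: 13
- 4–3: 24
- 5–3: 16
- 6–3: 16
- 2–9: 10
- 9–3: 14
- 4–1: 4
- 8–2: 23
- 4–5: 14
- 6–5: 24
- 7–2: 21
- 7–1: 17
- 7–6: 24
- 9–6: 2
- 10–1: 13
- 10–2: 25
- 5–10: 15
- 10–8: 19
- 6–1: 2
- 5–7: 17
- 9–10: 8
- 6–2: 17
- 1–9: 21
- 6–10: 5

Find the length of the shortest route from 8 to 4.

19

Running Dijkstra from 8:
8: 0
6: 13  (via 8)
1: 15  (via 6)
9: 15  (via 6)
10: 18  (via 6)
4: 19  (via 1)
Shortest route: 8 → 6 → 1 → 4 = 19.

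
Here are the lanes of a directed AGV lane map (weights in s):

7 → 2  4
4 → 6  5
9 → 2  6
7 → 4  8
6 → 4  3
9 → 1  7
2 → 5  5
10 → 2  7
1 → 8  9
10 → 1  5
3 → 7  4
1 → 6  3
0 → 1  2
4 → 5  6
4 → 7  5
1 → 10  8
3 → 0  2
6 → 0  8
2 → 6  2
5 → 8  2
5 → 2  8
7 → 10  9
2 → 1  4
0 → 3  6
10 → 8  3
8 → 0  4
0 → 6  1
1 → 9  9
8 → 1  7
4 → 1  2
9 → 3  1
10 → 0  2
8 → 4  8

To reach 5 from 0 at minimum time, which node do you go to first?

6

Compare a few routes:
0–6–4–5: 1+3+6 = 10
0–1–6–4–5: 2+3+3+6 = 14
The minimum is 10 s via 0–6–4–5.
So from 0 the first move is to 6.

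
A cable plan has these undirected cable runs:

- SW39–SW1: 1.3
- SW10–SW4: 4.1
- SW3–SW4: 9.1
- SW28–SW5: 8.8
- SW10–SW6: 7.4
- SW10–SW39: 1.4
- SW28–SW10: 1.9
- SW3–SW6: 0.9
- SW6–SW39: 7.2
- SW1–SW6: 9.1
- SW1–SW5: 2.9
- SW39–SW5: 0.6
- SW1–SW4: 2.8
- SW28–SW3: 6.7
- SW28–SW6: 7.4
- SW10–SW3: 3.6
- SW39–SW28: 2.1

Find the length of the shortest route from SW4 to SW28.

6

Shortest distances from SW4:
SW4: 0
SW1: 2.8  (via SW4)
SW39: 4.1  (via SW1)
SW10: 4.1  (via SW4)
SW5: 4.7  (via SW39)
SW28: 6  (via SW10)
Shortest route: SW4 → SW10 → SW28 = 6.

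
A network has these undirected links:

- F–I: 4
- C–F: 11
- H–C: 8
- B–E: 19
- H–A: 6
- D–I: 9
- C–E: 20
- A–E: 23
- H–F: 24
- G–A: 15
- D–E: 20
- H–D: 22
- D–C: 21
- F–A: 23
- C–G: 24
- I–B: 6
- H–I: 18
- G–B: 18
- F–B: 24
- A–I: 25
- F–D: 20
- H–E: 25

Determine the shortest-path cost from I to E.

25

Running Dijkstra from I:
I: 0
F: 4  (via I)
B: 6  (via I)
D: 9  (via I)
C: 15  (via F)
H: 18  (via I)
A: 24  (via H)
G: 24  (via B)
E: 25  (via B)
Shortest route: I–B–E = 25.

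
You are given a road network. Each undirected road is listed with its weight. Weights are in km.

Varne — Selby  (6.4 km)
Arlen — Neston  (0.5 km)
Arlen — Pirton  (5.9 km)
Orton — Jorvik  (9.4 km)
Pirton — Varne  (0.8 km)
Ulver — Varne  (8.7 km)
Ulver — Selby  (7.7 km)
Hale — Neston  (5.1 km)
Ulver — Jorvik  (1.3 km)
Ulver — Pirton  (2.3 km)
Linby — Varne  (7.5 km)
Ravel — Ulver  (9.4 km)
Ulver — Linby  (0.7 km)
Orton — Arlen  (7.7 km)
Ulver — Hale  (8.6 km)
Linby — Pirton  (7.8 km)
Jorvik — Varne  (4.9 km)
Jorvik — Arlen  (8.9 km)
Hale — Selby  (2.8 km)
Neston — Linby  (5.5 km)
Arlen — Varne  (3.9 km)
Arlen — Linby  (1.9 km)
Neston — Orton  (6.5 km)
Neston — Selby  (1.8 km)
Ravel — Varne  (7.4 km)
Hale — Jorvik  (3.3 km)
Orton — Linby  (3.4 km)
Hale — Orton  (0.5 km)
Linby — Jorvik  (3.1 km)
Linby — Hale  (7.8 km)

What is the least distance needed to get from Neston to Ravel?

11.8 km

Enumerating some paths:
Neston - Arlen - Varne - Ravel: 0.5+3.9+7.4 = 11.8
Neston - Arlen - Linby - Ulver - Ravel: 0.5+1.9+0.7+9.4 = 12.5
Cheapest is Neston - Arlen - Varne - Ravel at 11.8 km.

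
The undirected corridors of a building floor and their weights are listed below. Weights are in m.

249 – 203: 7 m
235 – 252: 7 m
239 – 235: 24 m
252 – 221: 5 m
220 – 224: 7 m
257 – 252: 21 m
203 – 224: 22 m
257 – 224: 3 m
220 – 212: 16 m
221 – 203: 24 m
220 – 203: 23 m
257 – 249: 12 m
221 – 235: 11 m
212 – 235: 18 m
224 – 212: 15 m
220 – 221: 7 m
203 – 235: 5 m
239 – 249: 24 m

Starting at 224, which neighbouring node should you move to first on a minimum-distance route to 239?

257

Candidate routes:
224 → 220 → 221 → 235 → 239: 7+7+11+24 = 49
224 → 220 → 221 → 252 → 235 → 239: 7+7+5+7+24 = 50
224 → 257 → 249 → 203 → 235 → 239: 3+12+7+5+24 = 51
224 → 257 → 249 → 239: 3+12+24 = 39
Cheapest is 224 → 257 → 249 → 239 at 39 m.
So from 224 the first move is to 257.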